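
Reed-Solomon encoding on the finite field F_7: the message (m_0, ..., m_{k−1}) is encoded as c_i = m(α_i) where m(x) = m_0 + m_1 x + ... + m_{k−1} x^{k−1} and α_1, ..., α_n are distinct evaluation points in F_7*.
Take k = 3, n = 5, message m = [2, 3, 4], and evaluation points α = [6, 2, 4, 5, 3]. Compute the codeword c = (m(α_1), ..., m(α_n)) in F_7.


c = [3, 3, 1, 5, 5]

Message polynomial: m(x) = 2 + 3·x + 4·x^2 (mod 7).
For each evaluation point α_i, compute m(α_i) mod 7:
  α_1 = 6: Horner steps 4 → 6 → 3, so m(6) = 3.
  α_2 = 2: Horner steps 4 → 4 → 3, so m(2) = 3.
  α_3 = 4: Horner steps 4 → 5 → 1, so m(4) = 1.
  α_4 = 5: Horner steps 4 → 2 → 5, so m(5) = 5.
  α_5 = 3: Horner steps 4 → 1 → 5, so m(3) = 5.
Codeword c = [3, 3, 1, 5, 5] ∈ F_7^5.


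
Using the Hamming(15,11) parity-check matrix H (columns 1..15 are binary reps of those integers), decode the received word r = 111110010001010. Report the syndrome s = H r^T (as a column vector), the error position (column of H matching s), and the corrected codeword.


s = (1, 0, 1, 1)^T, error position = 11, corrected codeword c = 111110010011010

Compute s = H r^T mod 2 one row at a time:
  s_1 = 1 + 0 + 0 + 0 + 1 + 0 + 1 + 0 = 3 ≡ 1 (mod 2).
  s_2 = 1 + 1 + 0 + 0 + 1 + 0 + 1 + 0 = 4 ≡ 0 (mod 2).
  s_3 = 1 + 1 + 0 + 0 + 0 + 0 + 1 + 0 = 3 ≡ 1 (mod 2).
  s_4 = 1 + 1 + 1 + 0 + 0 + 0 + 0 + 0 = 3 ≡ 1 (mod 2).
s = (1, 0, 1, 1)^T — this equals column 11 of H (binary 1011), so error is at position 11.
Correct: flip bit 11 of r = 111110010001010 to get c = 111110010011010.


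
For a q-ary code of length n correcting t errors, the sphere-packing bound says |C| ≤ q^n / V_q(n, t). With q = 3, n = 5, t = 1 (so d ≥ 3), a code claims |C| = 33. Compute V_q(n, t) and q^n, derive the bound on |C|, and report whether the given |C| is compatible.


V_q(n, t) = 11, q^n = 243, Hamming bound = 22, |C| = 33 > bound (violated).

Step 1: Compute V_q(n, t) = Σ_{j=0}^1 C(n, j) (q−1)^j.
  j = 0: C(5,0)·(2)^0 = 1·1 = 1.
  j = 1: C(5,1)·(2)^1 = 5·2 = 10.
  V_q(n, t) = 1 + 10 = 11.
Step 2: q^n = 3^5 = 243.
Step 3: Hamming bound ⌊q^n / V_q(n,t)⌋ = ⌊243/11⌋ = 22.
Step 4: Compare |C| = 33 to 22: violated.
The claimed |C| lies above the Hamming bound, so no 3-ary code of length 5 with d ≥ 3 can have 33 codewords.


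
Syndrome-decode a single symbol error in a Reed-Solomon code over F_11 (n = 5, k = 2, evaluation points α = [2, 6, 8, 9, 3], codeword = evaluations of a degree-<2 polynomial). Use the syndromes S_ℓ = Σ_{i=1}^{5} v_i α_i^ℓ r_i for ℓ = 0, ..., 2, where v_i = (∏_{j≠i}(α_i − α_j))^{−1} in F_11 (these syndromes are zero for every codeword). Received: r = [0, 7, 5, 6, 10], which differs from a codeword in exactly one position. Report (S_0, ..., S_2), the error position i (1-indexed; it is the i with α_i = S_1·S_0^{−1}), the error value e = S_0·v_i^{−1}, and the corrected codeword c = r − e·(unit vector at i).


S = (7, 8, 6), error at position 4, error magnitude e = 2, c = [0, 7, 5, 4, 10].

Step 1: column multipliers v_i = (∏_{j≠i}(α_i − α_j))^{−1} mod 11.
  i = 1 (α = 2): (2−6)(2−8)(2−9)(2−3) = (−4)·(−6)·(−7)·(−1) = 168 ≡ 3, so v_1 = 3^{−1} = 4 (mod 11).
  i = 2 (α = 6): (6−2)(6−8)(6−9)(6−3) = 4·(−2)·(−3)·3 = 72 ≡ 6, so v_2 = 6^{−1} = 2 (mod 11).
  i = 3 (α = 8): (8−2)(8−6)(8−9)(8−3) = 6·2·(−1)·5 = −60 ≡ 6, so v_3 = 6^{−1} = 2 (mod 11).
  i = 4 (α = 9): (9−2)(9−6)(9−8)(9−3) = 7·3·1·6 = 126 ≡ 5, so v_4 = 5^{−1} = 9 (mod 11).
  i = 5 (α = 3): (3−2)(3−6)(3−8)(3−9) = 1·(−3)·(−5)·(−6) = −90 ≡ 9, so v_5 = 9^{−1} = 5 (mod 11).
  v = [4, 2, 2, 9, 5].
Step 2: syndromes of r = [0, 7, 5, 6, 10] (all sums mod 11).
  S_0 = Σ v_i r_i = 4·0 + 2·7 + 2·5 + 9·6 + 5·10 = 128 ≡ 7.
  S_1 = Σ v_i α_i r_i = 4·2·0 + 2·6·7 + 2·8·5 + 9·9·6 + 5·3·10 = 800 ≡ 8.
  α_i^2 mod 11 = [4, 3, 9, 4, 9].
  S_2 = Σ v_i α_i^2 r_i = 4·4·0 + 2·3·7 + 2·9·5 + 9·4·6 + 5·9·10 = 798 ≡ 6.
  S = (7, 8, 6) ≠ 0, so r is not a codeword (an error is present).
Step 3: locate the error. For a single error e at position i, S_ℓ = v_i·e·α_i^ℓ, so α_err = S_1/S_0.
  S_0^{−1} = 7^{−1} = 8 (mod 11), so α_err = 8·8 = 64 ≡ 9 = α_4. Error position i = 4.
  Consistency check: S_2/S_1 = 6·7 = 42 ≡ 9 = α_err ✓ (single-error assumption holds).
Step 4: error magnitude e = S_0/v_4 = S_0·∏_{j≠4}(α_4 − α_j) = 7·5 = 35 ≡ 2 (mod 11).
Step 5: correct position 4: c_4 = r_4 − e = 6 − 2 ≡ 4 (mod 11). Hence c = [0, 7, 5, 4, 10].
  Check: interpolating c through the α_i gives m(x) = 2 + 10·x (degree < 2) with m(α_i) = c_i for every i, so c is indeed a codeword.


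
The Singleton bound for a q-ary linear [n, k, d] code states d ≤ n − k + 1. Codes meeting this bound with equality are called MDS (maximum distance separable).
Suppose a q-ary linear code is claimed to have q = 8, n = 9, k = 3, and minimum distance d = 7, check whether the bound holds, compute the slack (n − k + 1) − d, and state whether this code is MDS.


Singleton RHS = n − k + 1 = 7, slack = 0, bound satisfied, MDS.

Singleton bound: d ≤ n − k + 1.
Here n = 9, k = 3, so n − k + 1 = 7.
Given d = 7, check d ≤ 7: YES.
Slack = (n − k + 1) − d = 0.
The code is MDS (slack = 0).
Description: the claimed parameters are [9, 3, 7]_8; such a code would be MDS (meets Singleton bound).


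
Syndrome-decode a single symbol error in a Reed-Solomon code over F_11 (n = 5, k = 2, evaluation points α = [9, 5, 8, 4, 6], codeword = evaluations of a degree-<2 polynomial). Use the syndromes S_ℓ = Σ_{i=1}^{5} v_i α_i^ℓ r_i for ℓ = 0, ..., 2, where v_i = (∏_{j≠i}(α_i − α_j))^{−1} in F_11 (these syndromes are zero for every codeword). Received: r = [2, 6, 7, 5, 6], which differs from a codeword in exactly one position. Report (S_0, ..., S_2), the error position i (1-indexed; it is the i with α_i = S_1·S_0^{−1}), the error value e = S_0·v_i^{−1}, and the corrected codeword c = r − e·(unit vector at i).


S = (5, 3, 4), error at position 2, error magnitude e = 6, c = [2, 0, 7, 5, 6].

Step 1: column multipliers v_i = (∏_{j≠i}(α_i − α_j))^{−1} mod 11.
  i = 1 (α = 9): (9−5)(9−8)(9−4)(9−6) = 4·1·5·3 = 60 ≡ 5, so v_1 = 5^{−1} = 9 (mod 11).
  i = 2 (α = 5): (5−9)(5−8)(5−4)(5−6) = (−4)·(−3)·1·(−1) = −12 ≡ 10, so v_2 = 10^{−1} = 10 (mod 11).
  i = 3 (α = 8): (8−9)(8−5)(8−4)(8−6) = (−1)·3·4·2 = −24 ≡ 9, so v_3 = 9^{−1} = 5 (mod 11).
  i = 4 (α = 4): (4−9)(4−5)(4−8)(4−6) = (−5)·(−1)·(−4)·(−2) = 40 ≡ 7, so v_4 = 7^{−1} = 8 (mod 11).
  i = 5 (α = 6): (6−9)(6−5)(6−8)(6−4) = (−3)·1·(−2)·2 = 12 ≡ 1, so v_5 = 1^{−1} = 1 (mod 11).
  v = [9, 10, 5, 8, 1].
Step 2: syndromes of r = [2, 6, 7, 5, 6] (all sums mod 11).
  S_0 = Σ v_i r_i = 9·2 + 10·6 + 5·7 + 8·5 + 1·6 = 159 ≡ 5.
  S_1 = Σ v_i α_i r_i = 9·9·2 + 10·5·6 + 5·8·7 + 8·4·5 + 1·6·6 = 938 ≡ 3.
  α_i^2 mod 11 = [4, 3, 9, 5, 3].
  S_2 = Σ v_i α_i^2 r_i = 9·4·2 + 10·3·6 + 5·9·7 + 8·5·5 + 1·3·6 = 785 ≡ 4.
  S = (5, 3, 4) ≠ 0, so r is not a codeword (an error is present).
Step 3: locate the error. For a single error e at position i, S_ℓ = v_i·e·α_i^ℓ, so α_err = S_1/S_0.
  S_0^{−1} = 5^{−1} = 9 (mod 11), so α_err = 3·9 = 27 ≡ 5 = α_2. Error position i = 2.
  Consistency check: S_2/S_1 = 4·4 = 16 ≡ 5 = α_err ✓ (single-error assumption holds).
Step 4: error magnitude e = S_0/v_2 = S_0·∏_{j≠2}(α_2 − α_j) = 5·10 = 50 ≡ 6 (mod 11).
Step 5: correct position 2: c_2 = r_2 − e = 6 − 6 ≡ 0 (mod 11). Hence c = [2, 0, 7, 5, 6].
  Check: interpolating c through the α_i gives m(x) = 3 + 6·x (degree < 2) with m(α_i) = c_i for every i, so c is indeed a codeword.


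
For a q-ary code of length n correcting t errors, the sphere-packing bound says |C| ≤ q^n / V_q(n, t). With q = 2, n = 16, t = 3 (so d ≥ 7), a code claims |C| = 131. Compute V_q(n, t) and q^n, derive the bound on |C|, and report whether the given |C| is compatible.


V_q(n, t) = 697, q^n = 65536, Hamming bound = 94, |C| = 131 > bound (violated).

Step 1: Compute V_q(n, t) = Σ_{j=0}^3 C(n, j) (q−1)^j.
  j = 0: C(16,0)·(1)^0 = 1·1 = 1.
  j = 1: C(16,1)·(1)^1 = 16·1 = 16.
  j = 2: C(16,2)·(1)^2 = 120·1 = 120.
  j = 3: C(16,3)·(1)^3 = 560·1 = 560.
  V_q(n, t) = 1 + 16 + 120 + 560 = 697.
Step 2: q^n = 2^16 = 65536.
Step 3: Hamming bound ⌊q^n / V_q(n,t)⌋ = ⌊65536/697⌋ = 94.
Step 4: Compare |C| = 131 to 94: violated.
The claimed |C| lies above the Hamming bound, so no 2-ary code of length 16 with d ≥ 7 can have 131 codewords.


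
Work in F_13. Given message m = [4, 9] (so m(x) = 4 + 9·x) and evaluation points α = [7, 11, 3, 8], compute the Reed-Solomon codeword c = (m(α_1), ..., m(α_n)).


c = [2, 12, 5, 11]

Message polynomial: m(x) = 4 + 9·x (mod 13).
For each evaluation point α_i, compute m(α_i) mod 13:
  α_1 = 7: Horner steps 9 → 2, so m(7) = 2.
  α_2 = 11: Horner steps 9 → 12, so m(11) = 12.
  α_3 = 3: Horner steps 9 → 5, so m(3) = 5.
  α_4 = 8: Horner steps 9 → 11, so m(8) = 11.
Codeword c = [2, 12, 5, 11] ∈ F_13^4.


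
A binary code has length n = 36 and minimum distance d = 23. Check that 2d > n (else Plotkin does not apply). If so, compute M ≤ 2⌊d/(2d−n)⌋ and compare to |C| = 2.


Plotkin bound M ≤ 4; given |C| = 2 ≤ bound (satisfied).

Check applicability: 2d = 46, n = 36.
2d − n = 10 > 0, so Plotkin applies.
Compute d/(2d−n) = 23/10 ≈ 2.3000.
⌊d/(2d−n)⌋ = 2.
Plotkin bound: M ≤ 2·2 = 4.
Given |C| = 2, check: satisfied.
This |C| is below the Plotkin bound.


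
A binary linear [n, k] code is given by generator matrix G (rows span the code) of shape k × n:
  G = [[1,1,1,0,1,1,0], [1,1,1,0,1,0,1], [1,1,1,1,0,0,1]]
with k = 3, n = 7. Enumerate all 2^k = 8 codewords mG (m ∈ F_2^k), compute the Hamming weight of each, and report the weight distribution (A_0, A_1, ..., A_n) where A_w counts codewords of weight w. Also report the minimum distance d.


Weight distribution: A_0 = 1, A_2 = 2, A_4 = 1, A_5 = 4. Minimum distance d = 2.

Enumerate all 2^3 = 8 messages m ∈ F_2^3.
For each, compute codeword c = mG in F_2^7, then tally its weight.
  m = 000 → c = 0000000, weight = 0.
  m = 100 → c = 1110110, weight = 5.
  m = 010 → c = 1110101, weight = 5.
  m = 110 → c = 0000011, weight = 2.
  m = 001 → c = 1111001, weight = 5.
  m = 101 → c = 0001111, weight = 4.
  m = 011 → c = 0001100, weight = 2.
  m = 111 → c = 1111010, weight = 5.
Tally weights:
  weight 0: 1 codewords.
  weight 2: 2 codewords.
  weight 4: 1 codewords.
  weight 5: 4 codewords.
Minimum distance d = smallest w > 0 with A_w > 0 = 2.
Sanity: Σ A_w = 8 = 2^3 = 8 ✓.


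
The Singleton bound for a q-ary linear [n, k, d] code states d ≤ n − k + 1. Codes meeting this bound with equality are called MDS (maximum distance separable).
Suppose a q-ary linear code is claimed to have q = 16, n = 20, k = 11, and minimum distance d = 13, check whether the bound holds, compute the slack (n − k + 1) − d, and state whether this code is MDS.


Singleton RHS = n − k + 1 = 10, slack = -3, bound violated (no such code; not MDS).

Singleton bound: d ≤ n − k + 1.
Here n = 20, k = 11, so n − k + 1 = 10.
Given d = 13, check d ≤ 10: NO.
Slack = (n − k + 1) − d = -3.
The slack is negative: d = 13 exceeds n − k + 1 = 10 by 3, so the Singleton bound is violated and no linear [20, 11, 13]_16 code can exist. In particular it is not MDS (MDS requires d = n − k + 1 exactly).
Description: the claimed parameters are [20, 11, 13]_16; such a code would be impossible (violates the Singleton bound).


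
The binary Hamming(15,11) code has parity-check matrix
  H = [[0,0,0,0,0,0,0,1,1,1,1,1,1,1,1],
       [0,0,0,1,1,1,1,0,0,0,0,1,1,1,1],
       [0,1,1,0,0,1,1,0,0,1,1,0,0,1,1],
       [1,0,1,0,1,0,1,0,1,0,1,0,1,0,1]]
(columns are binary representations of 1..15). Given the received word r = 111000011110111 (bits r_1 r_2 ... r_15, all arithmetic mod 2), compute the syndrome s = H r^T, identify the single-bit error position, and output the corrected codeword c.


s = (1, 1, 0, 0)^T, error position = 12, corrected codeword c = 111000011111111

Compute s = H r^T mod 2 one row at a time:
  s_1 = 1 + 1 + 1 + 1 + 0 + 1 + 1 + 1 = 7 ≡ 1 (mod 2).
  s_2 = 0 + 0 + 0 + 0 + 0 + 1 + 1 + 1 = 3 ≡ 1 (mod 2).
  s_3 = 1 + 1 + 0 + 0 + 1 + 1 + 1 + 1 = 6 ≡ 0 (mod 2).
  s_4 = 1 + 1 + 0 + 0 + 1 + 1 + 1 + 1 = 6 ≡ 0 (mod 2).
s = (1, 1, 0, 0)^T — this equals column 12 of H (binary 1100), so error is at position 12.
Correct: flip bit 12 of r = 111000011110111 to get c = 111000011111111.


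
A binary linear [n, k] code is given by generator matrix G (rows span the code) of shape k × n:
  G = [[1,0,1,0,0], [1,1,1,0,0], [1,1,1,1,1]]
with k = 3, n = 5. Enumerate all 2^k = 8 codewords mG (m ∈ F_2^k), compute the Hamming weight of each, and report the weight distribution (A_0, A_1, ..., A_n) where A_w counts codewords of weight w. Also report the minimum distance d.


Weight distribution: A_0 = 1, A_1 = 1, A_2 = 2, A_3 = 2, A_4 = 1, A_5 = 1. Minimum distance d = 1.

Enumerate all 2^3 = 8 messages m ∈ F_2^3.
For each, compute codeword c = mG in F_2^5, then tally its weight.
  m = 000 → c = 00000, weight = 0.
  m = 100 → c = 10100, weight = 2.
  m = 010 → c = 11100, weight = 3.
  m = 110 → c = 01000, weight = 1.
  m = 001 → c = 11111, weight = 5.
  m = 101 → c = 01011, weight = 3.
  m = 011 → c = 00011, weight = 2.
  m = 111 → c = 10111, weight = 4.
Tally weights:
  weight 0: 1 codewords.
  weight 1: 1 codewords.
  weight 2: 2 codewords.
  weight 3: 2 codewords.
  weight 4: 1 codewords.
  weight 5: 1 codewords.
Minimum distance d = smallest w > 0 with A_w > 0 = 1.
Sanity: Σ A_w = 8 = 2^3 = 8 ✓.


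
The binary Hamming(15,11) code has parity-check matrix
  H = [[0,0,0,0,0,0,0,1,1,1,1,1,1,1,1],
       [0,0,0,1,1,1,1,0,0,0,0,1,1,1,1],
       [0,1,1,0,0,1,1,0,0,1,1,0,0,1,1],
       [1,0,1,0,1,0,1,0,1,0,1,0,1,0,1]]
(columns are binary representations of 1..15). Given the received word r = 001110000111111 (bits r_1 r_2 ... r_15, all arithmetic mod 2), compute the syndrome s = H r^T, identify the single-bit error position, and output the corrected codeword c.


s = (0, 0, 1, 1)^T, error position = 3, corrected codeword c = 000110000111111

Compute s = H r^T mod 2 one row at a time:
  s_1 = 0 + 0 + 1 + 1 + 1 + 1 + 1 + 1 = 6 ≡ 0 (mod 2).
  s_2 = 1 + 1 + 0 + 0 + 1 + 1 + 1 + 1 = 6 ≡ 0 (mod 2).
  s_3 = 0 + 1 + 0 + 0 + 1 + 1 + 1 + 1 = 5 ≡ 1 (mod 2).
  s_4 = 0 + 1 + 1 + 0 + 0 + 1 + 1 + 1 = 5 ≡ 1 (mod 2).
s = (0, 0, 1, 1)^T — this equals column 3 of H (binary 0011), so error is at position 3.
Correct: flip bit 3 of r = 001110000111111 to get c = 000110000111111.


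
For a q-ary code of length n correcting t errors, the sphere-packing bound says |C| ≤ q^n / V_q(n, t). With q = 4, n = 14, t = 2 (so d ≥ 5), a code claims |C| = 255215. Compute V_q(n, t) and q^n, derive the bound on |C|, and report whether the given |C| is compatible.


V_q(n, t) = 862, q^n = 268435456, Hamming bound = 311410, |C| = 255215 ≤ bound (satisfied).

Step 1: Compute V_q(n, t) = Σ_{j=0}^2 C(n, j) (q−1)^j.
  j = 0: C(14,0)·(3)^0 = 1·1 = 1.
  j = 1: C(14,1)·(3)^1 = 14·3 = 42.
  j = 2: C(14,2)·(3)^2 = 91·9 = 819.
  V_q(n, t) = 1 + 42 + 819 = 862.
Step 2: q^n = 4^14 = 268435456.
Step 3: Hamming bound ⌊q^n / V_q(n,t)⌋ = ⌊268435456/862⌋ = 311410.
Step 4: Compare |C| = 255215 to 311410: satisfied.
The claimed |C| lies below the Hamming bound.


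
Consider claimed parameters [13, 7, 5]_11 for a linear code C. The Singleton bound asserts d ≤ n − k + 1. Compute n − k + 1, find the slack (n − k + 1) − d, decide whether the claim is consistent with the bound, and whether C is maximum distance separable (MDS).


Singleton RHS = n − k + 1 = 7, slack = 2, bound satisfied, not MDS.

Singleton bound: d ≤ n − k + 1.
Here n = 13, k = 7, so n − k + 1 = 7.
Given d = 5, check d ≤ 7: YES.
Slack = (n − k + 1) − d = 2.
The code is NOT MDS (slack = 2 > 0).
Description: the claimed parameters are [13, 7, 5]_11; such a code would be non-MDS.


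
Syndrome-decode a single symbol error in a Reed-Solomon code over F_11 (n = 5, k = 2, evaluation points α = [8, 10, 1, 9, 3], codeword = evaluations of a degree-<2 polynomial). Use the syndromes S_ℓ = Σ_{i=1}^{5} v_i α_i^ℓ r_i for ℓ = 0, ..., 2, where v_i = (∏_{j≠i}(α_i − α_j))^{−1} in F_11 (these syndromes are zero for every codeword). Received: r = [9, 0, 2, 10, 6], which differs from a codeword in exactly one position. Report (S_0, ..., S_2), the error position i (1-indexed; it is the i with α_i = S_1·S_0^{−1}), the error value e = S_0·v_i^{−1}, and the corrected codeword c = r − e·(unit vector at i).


S = (10, 8, 2), error at position 5, error magnitude e = 2, c = [9, 0, 2, 10, 4].

Step 1: column multipliers v_i = (∏_{j≠i}(α_i − α_j))^{−1} mod 11.
  i = 1 (α = 8): (8−10)(8−1)(8−9)(8−3) = (−2)·7·(−1)·5 = 70 ≡ 4, so v_1 = 4^{−1} = 3 (mod 11).
  i = 2 (α = 10): (10−8)(10−1)(10−9)(10−3) = 2·9·1·7 = 126 ≡ 5, so v_2 = 5^{−1} = 9 (mod 11).
  i = 3 (α = 1): (1−8)(1−10)(1−9)(1−3) = (−7)·(−9)·(−8)·(−2) = 1008 ≡ 7, so v_3 = 7^{−1} = 8 (mod 11).
  i = 4 (α = 9): (9−8)(9−10)(9−1)(9−3) = 1·(−1)·8·6 = −48 ≡ 7, so v_4 = 7^{−1} = 8 (mod 11).
  i = 5 (α = 3): (3−8)(3−10)(3−1)(3−9) = (−5)·(−7)·2·(−6) = −420 ≡ 9, so v_5 = 9^{−1} = 5 (mod 11).
  v = [3, 9, 8, 8, 5].
Step 2: syndromes of r = [9, 0, 2, 10, 6] (all sums mod 11).
  S_0 = Σ v_i r_i = 3·9 + 9·0 + 8·2 + 8·10 + 5·6 = 153 ≡ 10.
  S_1 = Σ v_i α_i r_i = 3·8·9 + 9·10·0 + 8·1·2 + 8·9·10 + 5·3·6 = 1042 ≡ 8.
  α_i^2 mod 11 = [9, 1, 1, 4, 9].
  S_2 = Σ v_i α_i^2 r_i = 3·9·9 + 9·1·0 + 8·1·2 + 8·4·10 + 5·9·6 = 849 ≡ 2.
  S = (10, 8, 2) ≠ 0, so r is not a codeword (an error is present).
Step 3: locate the error. For a single error e at position i, S_ℓ = v_i·e·α_i^ℓ, so α_err = S_1/S_0.
  S_0^{−1} = 10^{−1} = 10 (mod 11), so α_err = 8·10 = 80 ≡ 3 = α_5. Error position i = 5.
  Consistency check: S_2/S_1 = 2·7 = 14 ≡ 3 = α_err ✓ (single-error assumption holds).
Step 4: error magnitude e = S_0/v_5 = S_0·∏_{j≠5}(α_5 − α_j) = 10·9 = 90 ≡ 2 (mod 11).
Step 5: correct position 5: c_5 = r_5 − e = 6 − 2 ≡ 4 (mod 11). Hence c = [9, 0, 2, 10, 4].
  Check: interpolating c through the α_i gives m(x) = 1 + 1·x (degree < 2) with m(α_i) = c_i for every i, so c is indeed a codeword.


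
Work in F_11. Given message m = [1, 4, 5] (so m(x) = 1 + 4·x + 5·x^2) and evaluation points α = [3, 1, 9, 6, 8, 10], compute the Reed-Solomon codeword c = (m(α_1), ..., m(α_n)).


c = [3, 10, 2, 7, 1, 2]

Message polynomial: m(x) = 1 + 4·x + 5·x^2 (mod 11).
For each evaluation point α_i, compute m(α_i) mod 11:
  α_1 = 3: Horner steps 5 → 8 → 3, so m(3) = 3.
  α_2 = 1: Horner steps 5 → 9 → 10, so m(1) = 10.
  α_3 = 9: Horner steps 5 → 5 → 2, so m(9) = 2.
  α_4 = 6: Horner steps 5 → 1 → 7, so m(6) = 7.
  α_5 = 8: Horner steps 5 → 0 → 1, so m(8) = 1.
  α_6 = 10: Horner steps 5 → 10 → 2, so m(10) = 2.
Codeword c = [3, 10, 2, 7, 1, 2] ∈ F_11^6.


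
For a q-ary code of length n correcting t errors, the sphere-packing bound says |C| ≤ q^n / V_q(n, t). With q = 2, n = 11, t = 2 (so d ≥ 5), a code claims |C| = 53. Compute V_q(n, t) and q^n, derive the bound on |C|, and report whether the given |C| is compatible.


V_q(n, t) = 67, q^n = 2048, Hamming bound = 30, |C| = 53 > bound (violated).

Step 1: Compute V_q(n, t) = Σ_{j=0}^2 C(n, j) (q−1)^j.
  j = 0: C(11,0)·(1)^0 = 1·1 = 1.
  j = 1: C(11,1)·(1)^1 = 11·1 = 11.
  j = 2: C(11,2)·(1)^2 = 55·1 = 55.
  V_q(n, t) = 1 + 11 + 55 = 67.
Step 2: q^n = 2^11 = 2048.
Step 3: Hamming bound ⌊q^n / V_q(n,t)⌋ = ⌊2048/67⌋ = 30.
Step 4: Compare |C| = 53 to 30: violated.
The claimed |C| lies above the Hamming bound, so no 2-ary code of length 11 with d ≥ 5 can have 53 codewords.


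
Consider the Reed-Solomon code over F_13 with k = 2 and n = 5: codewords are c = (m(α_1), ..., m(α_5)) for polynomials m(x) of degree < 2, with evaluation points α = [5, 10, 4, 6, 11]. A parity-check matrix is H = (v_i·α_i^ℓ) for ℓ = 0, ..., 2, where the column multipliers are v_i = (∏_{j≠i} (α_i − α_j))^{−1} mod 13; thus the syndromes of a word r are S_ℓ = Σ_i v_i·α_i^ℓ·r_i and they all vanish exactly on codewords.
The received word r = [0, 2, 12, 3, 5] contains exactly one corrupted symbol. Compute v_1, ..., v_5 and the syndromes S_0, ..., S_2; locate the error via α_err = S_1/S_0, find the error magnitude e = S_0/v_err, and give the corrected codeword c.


S = (9, 10, 1), error at position 3, error magnitude e = 2, c = [0, 2, 10, 3, 5].

Step 1: column multipliers v_i = (∏_{j≠i}(α_i − α_j))^{−1} mod 13.
  i = 1 (α = 5): (5−10)(5−4)(5−6)(5−11) = (−5)·1·(−1)·(−6) = −30 ≡ 9, so v_1 = 9^{−1} = 3 (mod 13).
  i = 2 (α = 10): (10−5)(10−4)(10−6)(10−11) = 5·6·4·(−1) = −120 ≡ 10, so v_2 = 10^{−1} = 4 (mod 13).
  i = 3 (α = 4): (4−5)(4−10)(4−6)(4−11) = (−1)·(−6)·(−2)·(−7) = 84 ≡ 6, so v_3 = 6^{−1} = 11 (mod 13).
  i = 4 (α = 6): (6−5)(6−10)(6−4)(6−11) = 1·(−4)·2·(−5) = 40 ≡ 1, so v_4 = 1^{−1} = 1 (mod 13).
  i = 5 (α = 11): (11−5)(11−10)(11−4)(11−6) = 6·1·7·5 = 210 ≡ 2, so v_5 = 2^{−1} = 7 (mod 13).
  v = [3, 4, 11, 1, 7].
Step 2: syndromes of r = [0, 2, 12, 3, 5] (all sums mod 13).
  S_0 = Σ v_i r_i = 3·0 + 4·2 + 11·12 + 1·3 + 7·5 = 178 ≡ 9.
  S_1 = Σ v_i α_i r_i = 3·5·0 + 4·10·2 + 11·4·12 + 1·6·3 + 7·11·5 = 1011 ≡ 10.
  α_i^2 mod 13 = [12, 9, 3, 10, 4].
  S_2 = Σ v_i α_i^2 r_i = 3·12·0 + 4·9·2 + 11·3·12 + 1·10·3 + 7·4·5 = 638 ≡ 1.
  S = (9, 10, 1) ≠ 0, so r is not a codeword (an error is present).
Step 3: locate the error. For a single error e at position i, S_ℓ = v_i·e·α_i^ℓ, so α_err = S_1/S_0.
  S_0^{−1} = 9^{−1} = 3 (mod 13), so α_err = 10·3 = 30 ≡ 4 = α_3. Error position i = 3.
  Consistency check: S_2/S_1 = 1·4 = 4 ≡ 4 = α_err ✓ (single-error assumption holds).
Step 4: error magnitude e = S_0/v_3 = S_0·∏_{j≠3}(α_3 − α_j) = 9·6 = 54 ≡ 2 (mod 13).
Step 5: correct position 3: c_3 = r_3 − e = 12 − 2 ≡ 10 (mod 13). Hence c = [0, 2, 10, 3, 5].
  Check: interpolating c through the α_i gives m(x) = 11 + 3·x (degree < 2) with m(α_i) = c_i for every i, so c is indeed a codeword.


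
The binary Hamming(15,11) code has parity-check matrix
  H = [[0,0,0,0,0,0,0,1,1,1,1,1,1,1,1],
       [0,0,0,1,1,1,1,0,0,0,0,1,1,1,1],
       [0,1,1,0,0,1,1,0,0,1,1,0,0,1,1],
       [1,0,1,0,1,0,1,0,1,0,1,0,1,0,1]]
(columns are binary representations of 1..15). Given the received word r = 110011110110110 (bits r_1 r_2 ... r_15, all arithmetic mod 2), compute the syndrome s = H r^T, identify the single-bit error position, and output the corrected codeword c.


s = (1, 1, 0, 1)^T, error position = 13, corrected codeword c = 110011110110010

Compute s = H r^T mod 2 one row at a time:
  s_1 = 1 + 0 + 1 + 1 + 0 + 1 + 1 + 0 = 5 ≡ 1 (mod 2).
  s_2 = 0 + 1 + 1 + 1 + 0 + 1 + 1 + 0 = 5 ≡ 1 (mod 2).
  s_3 = 1 + 0 + 1 + 1 + 1 + 1 + 1 + 0 = 6 ≡ 0 (mod 2).
  s_4 = 1 + 0 + 1 + 1 + 0 + 1 + 1 + 0 = 5 ≡ 1 (mod 2).
s = (1, 1, 0, 1)^T — this equals column 13 of H (binary 1101), so error is at position 13.
Correct: flip bit 13 of r = 110011110110110 to get c = 110011110110010.


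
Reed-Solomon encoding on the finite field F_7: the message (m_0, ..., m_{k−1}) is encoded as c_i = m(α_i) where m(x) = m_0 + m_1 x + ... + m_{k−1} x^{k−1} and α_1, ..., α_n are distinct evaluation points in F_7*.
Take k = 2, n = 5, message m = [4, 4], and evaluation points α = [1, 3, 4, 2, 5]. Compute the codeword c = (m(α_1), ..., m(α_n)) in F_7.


c = [1, 2, 6, 5, 3]

Message polynomial: m(x) = 4 + 4·x (mod 7).
For each evaluation point α_i, compute m(α_i) mod 7:
  α_1 = 1: Horner steps 4 → 1, so m(1) = 1.
  α_2 = 3: Horner steps 4 → 2, so m(3) = 2.
  α_3 = 4: Horner steps 4 → 6, so m(4) = 6.
  α_4 = 2: Horner steps 4 → 5, so m(2) = 5.
  α_5 = 5: Horner steps 4 → 3, so m(5) = 3.
Codeword c = [1, 2, 6, 5, 3] ∈ F_7^5.


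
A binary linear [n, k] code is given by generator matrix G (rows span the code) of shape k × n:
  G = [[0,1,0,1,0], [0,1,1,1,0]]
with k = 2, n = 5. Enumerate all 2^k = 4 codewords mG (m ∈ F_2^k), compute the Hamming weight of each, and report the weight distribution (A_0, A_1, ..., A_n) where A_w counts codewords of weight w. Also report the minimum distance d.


Weight distribution: A_0 = 1, A_1 = 1, A_2 = 1, A_3 = 1. Minimum distance d = 1.

Enumerate all 2^2 = 4 messages m ∈ F_2^2.
For each, compute codeword c = mG in F_2^5, then tally its weight.
  m = 00 → c = 00000, weight = 0.
  m = 10 → c = 01010, weight = 2.
  m = 01 → c = 01110, weight = 3.
  m = 11 → c = 00100, weight = 1.
Tally weights:
  weight 0: 1 codewords.
  weight 1: 1 codewords.
  weight 2: 1 codewords.
  weight 3: 1 codewords.
Minimum distance d = smallest w > 0 with A_w > 0 = 1.
Sanity: Σ A_w = 4 = 2^2 = 4 ✓.


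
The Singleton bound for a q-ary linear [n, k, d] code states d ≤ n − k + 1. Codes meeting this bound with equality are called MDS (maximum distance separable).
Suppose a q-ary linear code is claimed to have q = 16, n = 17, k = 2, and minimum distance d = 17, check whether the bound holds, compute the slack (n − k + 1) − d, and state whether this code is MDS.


Singleton RHS = n − k + 1 = 16, slack = -1, bound violated (no such code; not MDS).

Singleton bound: d ≤ n − k + 1.
Here n = 17, k = 2, so n − k + 1 = 16.
Given d = 17, check d ≤ 16: NO.
Slack = (n − k + 1) − d = -1.
The slack is negative: d = 17 exceeds n − k + 1 = 16 by 1, so the Singleton bound is violated and no linear [17, 2, 17]_16 code can exist. In particular it is not MDS (MDS requires d = n − k + 1 exactly).
Description: the claimed parameters are [17, 2, 17]_16; such a code would be impossible (violates the Singleton bound).


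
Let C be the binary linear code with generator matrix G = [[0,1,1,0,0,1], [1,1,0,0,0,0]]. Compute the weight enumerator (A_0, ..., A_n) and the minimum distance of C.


Weight distribution: A_0 = 1, A_2 = 1, A_3 = 2. Minimum distance d = 2.

Enumerate all 2^2 = 4 messages m ∈ F_2^2.
For each, compute codeword c = mG in F_2^6, then tally its weight.
  m = 00 → c = 000000, weight = 0.
  m = 10 → c = 011001, weight = 3.
  m = 01 → c = 110000, weight = 2.
  m = 11 → c = 101001, weight = 3.
Tally weights:
  weight 0: 1 codewords.
  weight 2: 1 codewords.
  weight 3: 2 codewords.
Minimum distance d = smallest w > 0 with A_w > 0 = 2.
Sanity: Σ A_w = 4 = 2^2 = 4 ✓.


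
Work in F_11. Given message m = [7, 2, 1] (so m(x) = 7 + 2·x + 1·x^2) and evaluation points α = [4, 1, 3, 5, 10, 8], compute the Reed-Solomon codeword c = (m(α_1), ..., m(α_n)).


c = [9, 10, 0, 9, 6, 10]

Message polynomial: m(x) = 7 + 2·x + 1·x^2 (mod 11).
For each evaluation point α_i, compute m(α_i) mod 11:
  α_1 = 4: Horner steps 1 → 6 → 9, so m(4) = 9.
  α_2 = 1: Horner steps 1 → 3 → 10, so m(1) = 10.
  α_3 = 3: Horner steps 1 → 5 → 0, so m(3) = 0.
  α_4 = 5: Horner steps 1 → 7 → 9, so m(5) = 9.
  α_5 = 10: Horner steps 1 → 1 → 6, so m(10) = 6.
  α_6 = 8: Horner steps 1 → 10 → 10, so m(8) = 10.
Codeword c = [9, 10, 0, 9, 6, 10] ∈ F_11^6.


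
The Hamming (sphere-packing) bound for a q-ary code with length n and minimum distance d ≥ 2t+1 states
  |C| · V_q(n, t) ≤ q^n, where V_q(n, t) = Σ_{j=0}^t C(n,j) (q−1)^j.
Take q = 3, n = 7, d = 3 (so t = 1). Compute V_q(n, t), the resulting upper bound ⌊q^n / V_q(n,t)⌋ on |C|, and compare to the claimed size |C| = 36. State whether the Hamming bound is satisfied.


V_q(n, t) = 15, q^n = 2187, Hamming bound = 145, |C| = 36 ≤ bound (satisfied).

Step 1: Compute V_q(n, t) = Σ_{j=0}^1 C(n, j) (q−1)^j.
  j = 0: C(7,0)·(2)^0 = 1·1 = 1.
  j = 1: C(7,1)·(2)^1 = 7·2 = 14.
  V_q(n, t) = 1 + 14 = 15.
Step 2: q^n = 3^7 = 2187.
Step 3: Hamming bound ⌊q^n / V_q(n,t)⌋ = ⌊2187/15⌋ = 145.
Step 4: Compare |C| = 36 to 145: satisfied.
The claimed |C| lies below the Hamming bound.


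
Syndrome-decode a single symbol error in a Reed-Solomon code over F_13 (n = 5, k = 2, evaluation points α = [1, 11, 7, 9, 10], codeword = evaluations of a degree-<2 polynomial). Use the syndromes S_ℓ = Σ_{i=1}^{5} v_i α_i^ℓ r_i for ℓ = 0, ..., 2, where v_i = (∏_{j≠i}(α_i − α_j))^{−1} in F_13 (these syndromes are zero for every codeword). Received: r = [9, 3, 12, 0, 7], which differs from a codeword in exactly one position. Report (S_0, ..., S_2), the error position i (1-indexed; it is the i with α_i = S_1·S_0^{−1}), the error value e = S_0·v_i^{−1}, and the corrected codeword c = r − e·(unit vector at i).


S = (1, 11, 4), error at position 2, error magnitude e = 2, c = [9, 1, 12, 0, 7].

Step 1: column multipliers v_i = (∏_{j≠i}(α_i − α_j))^{−1} mod 13.
  i = 1 (α = 1): (1−11)(1−7)(1−9)(1−10) = (−10)·(−6)·(−8)·(−9) = 4320 ≡ 4, so v_1 = 4^{−1} = 10 (mod 13).
  i = 2 (α = 11): (11−1)(11−7)(11−9)(11−10) = 10·4·2·1 = 80 ≡ 2, so v_2 = 2^{−1} = 7 (mod 13).
  i = 3 (α = 7): (7−1)(7−11)(7−9)(7−10) = 6·(−4)·(−2)·(−3) = −144 ≡ 12, so v_3 = 12^{−1} = 12 (mod 13).
  i = 4 (α = 9): (9−1)(9−11)(9−7)(9−10) = 8·(−2)·2·(−1) = 32 ≡ 6, so v_4 = 6^{−1} = 11 (mod 13).
  i = 5 (α = 10): (10−1)(10−11)(10−7)(10−9) = 9·(−1)·3·1 = −27 ≡ 12, so v_5 = 12^{−1} = 12 (mod 13).
  v = [10, 7, 12, 11, 12].
Step 2: syndromes of r = [9, 3, 12, 0, 7] (all sums mod 13).
  S_0 = Σ v_i r_i = 10·9 + 7·3 + 12·12 + 11·0 + 12·7 = 339 ≡ 1.
  S_1 = Σ v_i α_i r_i = 10·1·9 + 7·11·3 + 12·7·12 + 11·9·0 + 12·10·7 = 2169 ≡ 11.
  α_i^2 mod 13 = [1, 4, 10, 3, 9].
  S_2 = Σ v_i α_i^2 r_i = 10·1·9 + 7·4·3 + 12·10·12 + 11·3·0 + 12·9·7 = 2370 ≡ 4.
  S = (1, 11, 4) ≠ 0, so r is not a codeword (an error is present).
Step 3: locate the error. For a single error e at position i, S_ℓ = v_i·e·α_i^ℓ, so α_err = S_1/S_0.
  S_0^{−1} = 1^{−1} = 1 (mod 13), so α_err = 11·1 = 11 ≡ 11 = α_2. Error position i = 2.
  Consistency check: S_2/S_1 = 4·6 = 24 ≡ 11 = α_err ✓ (single-error assumption holds).
Step 4: error magnitude e = S_0/v_2 = S_0·∏_{j≠2}(α_2 − α_j) = 1·2 = 2 ≡ 2 (mod 13).
Step 5: correct position 2: c_2 = r_2 − e = 3 − 2 ≡ 1 (mod 13). Hence c = [9, 1, 12, 0, 7].
  Check: interpolating c through the α_i gives m(x) = 2 + 7·x (degree < 2) with m(α_i) = c_i for every i, so c is indeed a codeword.


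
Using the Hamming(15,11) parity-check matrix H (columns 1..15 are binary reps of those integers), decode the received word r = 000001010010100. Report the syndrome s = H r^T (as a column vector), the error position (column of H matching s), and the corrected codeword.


s = (1, 0, 0, 0)^T, error position = 8, corrected codeword c = 000001000010100

Compute s = H r^T mod 2 one row at a time:
  s_1 = 1 + 0 + 0 + 1 + 0 + 1 + 0 + 0 = 3 ≡ 1 (mod 2).
  s_2 = 0 + 0 + 1 + 0 + 0 + 1 + 0 + 0 = 2 ≡ 0 (mod 2).
  s_3 = 0 + 0 + 1 + 0 + 0 + 1 + 0 + 0 = 2 ≡ 0 (mod 2).
  s_4 = 0 + 0 + 0 + 0 + 0 + 1 + 1 + 0 = 2 ≡ 0 (mod 2).
s = (1, 0, 0, 0)^T — this equals column 8 of H (binary 1000), so error is at position 8.
Correct: flip bit 8 of r = 000001010010100 to get c = 000001000010100.


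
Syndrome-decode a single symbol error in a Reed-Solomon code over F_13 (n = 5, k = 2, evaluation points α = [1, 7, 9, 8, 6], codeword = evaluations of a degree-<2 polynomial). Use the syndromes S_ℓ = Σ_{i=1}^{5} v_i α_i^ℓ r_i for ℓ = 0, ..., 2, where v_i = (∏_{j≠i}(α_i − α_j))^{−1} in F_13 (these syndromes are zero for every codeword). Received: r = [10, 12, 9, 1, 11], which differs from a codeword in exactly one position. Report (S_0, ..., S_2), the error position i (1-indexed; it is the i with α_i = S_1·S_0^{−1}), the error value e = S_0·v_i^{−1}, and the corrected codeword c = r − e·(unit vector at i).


S = (7, 10, 5), error at position 2, error magnitude e = 6, c = [10, 6, 9, 1, 11].

Step 1: column multipliers v_i = (∏_{j≠i}(α_i − α_j))^{−1} mod 13.
  i = 1 (α = 1): (1−7)(1−9)(1−8)(1−6) = (−6)·(−8)·(−7)·(−5) = 1680 ≡ 3, so v_1 = 3^{−1} = 9 (mod 13).
  i = 2 (α = 7): (7−1)(7−9)(7−8)(7−6) = 6·(−2)·(−1)·1 = 12 ≡ 12, so v_2 = 12^{−1} = 12 (mod 13).
  i = 3 (α = 9): (9−1)(9−7)(9−8)(9−6) = 8·2·1·3 = 48 ≡ 9, so v_3 = 9^{−1} = 3 (mod 13).
  i = 4 (α = 8): (8−1)(8−7)(8−9)(8−6) = 7·1·(−1)·2 = −14 ≡ 12, so v_4 = 12^{−1} = 12 (mod 13).
  i = 5 (α = 6): (6−1)(6−7)(6−9)(6−8) = 5·(−1)·(−3)·(−2) = −30 ≡ 9, so v_5 = 9^{−1} = 3 (mod 13).
  v = [9, 12, 3, 12, 3].
Step 2: syndromes of r = [10, 12, 9, 1, 11] (all sums mod 13).
  S_0 = Σ v_i r_i = 9·10 + 12·12 + 3·9 + 12·1 + 3·11 = 306 ≡ 7.
  S_1 = Σ v_i α_i r_i = 9·1·10 + 12·7·12 + 3·9·9 + 12·8·1 + 3·6·11 = 1635 ≡ 10.
  α_i^2 mod 13 = [1, 10, 3, 12, 10].
  S_2 = Σ v_i α_i^2 r_i = 9·1·10 + 12·10·12 + 3·3·9 + 12·12·1 + 3·10·11 = 2085 ≡ 5.
  S = (7, 10, 5) ≠ 0, so r is not a codeword (an error is present).
Step 3: locate the error. For a single error e at position i, S_ℓ = v_i·e·α_i^ℓ, so α_err = S_1/S_0.
  S_0^{−1} = 7^{−1} = 2 (mod 13), so α_err = 10·2 = 20 ≡ 7 = α_2. Error position i = 2.
  Consistency check: S_2/S_1 = 5·4 = 20 ≡ 7 = α_err ✓ (single-error assumption holds).
Step 4: error magnitude e = S_0/v_2 = S_0·∏_{j≠2}(α_2 − α_j) = 7·12 = 84 ≡ 6 (mod 13).
Step 5: correct position 2: c_2 = r_2 − e = 12 − 6 ≡ 6 (mod 13). Hence c = [10, 6, 9, 1, 11].
  Check: interpolating c through the α_i gives m(x) = 2 + 8·x (degree < 2) with m(α_i) = c_i for every i, so c is indeed a codeword.


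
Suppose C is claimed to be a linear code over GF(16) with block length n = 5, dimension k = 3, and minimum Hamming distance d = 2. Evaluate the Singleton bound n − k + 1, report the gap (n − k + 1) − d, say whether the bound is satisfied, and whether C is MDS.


Singleton RHS = n − k + 1 = 3, slack = 1, bound satisfied, not MDS.

Singleton bound: d ≤ n − k + 1.
Here n = 5, k = 3, so n − k + 1 = 3.
Given d = 2, check d ≤ 3: YES.
Slack = (n − k + 1) − d = 1.
The code is NOT MDS (slack = 1 > 0).
Description: the claimed parameters are [5, 3, 2]_16; such a code would be non-MDS.


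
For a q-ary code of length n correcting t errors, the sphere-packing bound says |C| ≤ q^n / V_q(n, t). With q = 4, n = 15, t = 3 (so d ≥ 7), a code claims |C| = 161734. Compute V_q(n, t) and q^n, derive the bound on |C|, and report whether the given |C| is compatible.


V_q(n, t) = 13276, q^n = 1073741824, Hamming bound = 80878, |C| = 161734 > bound (violated).

Step 1: Compute V_q(n, t) = Σ_{j=0}^3 C(n, j) (q−1)^j.
  j = 0: C(15,0)·(3)^0 = 1·1 = 1.
  j = 1: C(15,1)·(3)^1 = 15·3 = 45.
  j = 2: C(15,2)·(3)^2 = 105·9 = 945.
  j = 3: C(15,3)·(3)^3 = 455·27 = 12285.
  V_q(n, t) = 1 + 45 + 945 + 12285 = 13276.
Step 2: q^n = 4^15 = 1073741824.
Step 3: Hamming bound ⌊q^n / V_q(n,t)⌋ = ⌊1073741824/13276⌋ = 80878.
Step 4: Compare |C| = 161734 to 80878: violated.
The claimed |C| lies above the Hamming bound, so no 4-ary code of length 15 with d ≥ 7 can have 161734 codewords.


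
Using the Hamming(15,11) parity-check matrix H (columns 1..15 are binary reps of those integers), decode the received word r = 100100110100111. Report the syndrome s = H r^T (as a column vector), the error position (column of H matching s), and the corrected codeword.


s = (1, 1, 0, 0)^T, error position = 12, corrected codeword c = 100100110101111

Compute s = H r^T mod 2 one row at a time:
  s_1 = 1 + 0 + 1 + 0 + 0 + 1 + 1 + 1 = 5 ≡ 1 (mod 2).
  s_2 = 1 + 0 + 0 + 1 + 0 + 1 + 1 + 1 = 5 ≡ 1 (mod 2).
  s_3 = 0 + 0 + 0 + 1 + 1 + 0 + 1 + 1 = 4 ≡ 0 (mod 2).
  s_4 = 1 + 0 + 0 + 1 + 0 + 0 + 1 + 1 = 4 ≡ 0 (mod 2).
s = (1, 1, 0, 0)^T — this equals column 12 of H (binary 1100), so error is at position 12.
Correct: flip bit 12 of r = 100100110100111 to get c = 100100110101111.


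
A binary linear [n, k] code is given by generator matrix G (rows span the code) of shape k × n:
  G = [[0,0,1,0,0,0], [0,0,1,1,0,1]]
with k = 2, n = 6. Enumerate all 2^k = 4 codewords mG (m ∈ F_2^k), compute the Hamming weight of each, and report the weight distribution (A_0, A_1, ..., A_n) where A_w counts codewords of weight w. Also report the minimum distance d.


Weight distribution: A_0 = 1, A_1 = 1, A_2 = 1, A_3 = 1. Minimum distance d = 1.

Enumerate all 2^2 = 4 messages m ∈ F_2^2.
For each, compute codeword c = mG in F_2^6, then tally its weight.
  m = 00 → c = 000000, weight = 0.
  m = 10 → c = 001000, weight = 1.
  m = 01 → c = 001101, weight = 3.
  m = 11 → c = 000101, weight = 2.
Tally weights:
  weight 0: 1 codewords.
  weight 1: 1 codewords.
  weight 2: 1 codewords.
  weight 3: 1 codewords.
Minimum distance d = smallest w > 0 with A_w > 0 = 1.
Sanity: Σ A_w = 4 = 2^2 = 4 ✓.


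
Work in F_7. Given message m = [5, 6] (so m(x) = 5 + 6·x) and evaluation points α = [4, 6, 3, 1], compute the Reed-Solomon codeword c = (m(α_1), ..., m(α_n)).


c = [1, 6, 2, 4]

Message polynomial: m(x) = 5 + 6·x (mod 7).
For each evaluation point α_i, compute m(α_i) mod 7:
  α_1 = 4: Horner steps 6 → 1, so m(4) = 1.
  α_2 = 6: Horner steps 6 → 6, so m(6) = 6.
  α_3 = 3: Horner steps 6 → 2, so m(3) = 2.
  α_4 = 1: Horner steps 6 → 4, so m(1) = 4.
Codeword c = [1, 6, 2, 4] ∈ F_7^4.


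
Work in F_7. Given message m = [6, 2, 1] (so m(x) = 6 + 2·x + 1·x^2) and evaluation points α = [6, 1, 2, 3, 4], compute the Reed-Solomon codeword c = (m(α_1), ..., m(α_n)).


c = [5, 2, 0, 0, 2]

Message polynomial: m(x) = 6 + 2·x + 1·x^2 (mod 7).
For each evaluation point α_i, compute m(α_i) mod 7:
  α_1 = 6: Horner steps 1 → 1 → 5, so m(6) = 5.
  α_2 = 1: Horner steps 1 → 3 → 2, so m(1) = 2.
  α_3 = 2: Horner steps 1 → 4 → 0, so m(2) = 0.
  α_4 = 3: Horner steps 1 → 5 → 0, so m(3) = 0.
  α_5 = 4: Horner steps 1 → 6 → 2, so m(4) = 2.
Codeword c = [5, 2, 0, 0, 2] ∈ F_7^5.


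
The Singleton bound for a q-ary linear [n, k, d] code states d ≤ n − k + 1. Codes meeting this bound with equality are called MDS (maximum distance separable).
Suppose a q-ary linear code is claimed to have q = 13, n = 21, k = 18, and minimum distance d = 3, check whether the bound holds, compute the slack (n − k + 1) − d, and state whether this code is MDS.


Singleton RHS = n − k + 1 = 4, slack = 1, bound satisfied, not MDS.

Singleton bound: d ≤ n − k + 1.
Here n = 21, k = 18, so n − k + 1 = 4.
Given d = 3, check d ≤ 4: YES.
Slack = (n − k + 1) − d = 1.
The code is NOT MDS (slack = 1 > 0).
Description: the claimed parameters are [21, 18, 3]_13; such a code would be non-MDS.


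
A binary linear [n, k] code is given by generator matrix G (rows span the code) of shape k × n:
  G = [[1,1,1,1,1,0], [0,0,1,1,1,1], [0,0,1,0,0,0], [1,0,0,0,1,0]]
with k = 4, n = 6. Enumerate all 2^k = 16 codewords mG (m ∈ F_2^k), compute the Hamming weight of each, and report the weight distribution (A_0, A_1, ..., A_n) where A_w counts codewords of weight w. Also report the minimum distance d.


Weight distribution: A_0 = 1, A_1 = 1, A_2 = 2, A_3 = 6, A_4 = 5, A_5 = 1. Minimum distance d = 1.

Enumerate all 2^4 = 16 messages m ∈ F_2^4.
For each, compute codeword c = mG in F_2^6, then tally its weight.
  m = 0000 → c = 000000, weight = 0.
  m = 1000 → c = 111110, weight = 5.
  m = 0100 → c = 001111, weight = 4.
  m = 1100 → c = 110001, weight = 3.
  m = 0010 → c = 001000, weight = 1.
  m = 1010 → c = 110110, weight = 4.
  m = 0110 → c = 000111, weight = 3.
  m = 1110 → c = 111001, weight = 4.
  m = 0001 → c = 100010, weight = 2.
  m = 1001 → c = 011100, weight = 3.
  m = 0101 → c = 101101, weight = 4.
  m = 1101 → c = 010011, weight = 3.
  m = 0011 → c = 101010, weight = 3.
  m = 1011 → c = 010100, weight = 2.
  m = 0111 → c = 100101, weight = 3.
  m = 1111 → c = 011011, weight = 4.
Tally weights:
  weight 0: 1 codewords.
  weight 1: 1 codewords.
  weight 2: 2 codewords.
  weight 3: 6 codewords.
  weight 4: 5 codewords.
  weight 5: 1 codewords.
Minimum distance d = smallest w > 0 with A_w > 0 = 1.
Sanity: Σ A_w = 16 = 2^4 = 16 ✓.
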